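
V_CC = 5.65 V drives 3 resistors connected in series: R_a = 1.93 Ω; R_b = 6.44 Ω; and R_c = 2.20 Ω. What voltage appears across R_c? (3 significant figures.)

Series total: ΣR = 1.93 + 6.44 + 2.20 = 10.57 Ω.
Voltage divider: V = V_CC · (2.200 / 10.57) = 5.65 × 0.2081 = 1.176 V.

V ≈ 1.18 V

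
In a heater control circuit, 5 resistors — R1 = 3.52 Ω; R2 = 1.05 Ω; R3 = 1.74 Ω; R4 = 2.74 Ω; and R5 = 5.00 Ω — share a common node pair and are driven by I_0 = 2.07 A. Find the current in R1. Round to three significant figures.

I ≈ 0.247 A

ΣG = 1/3.52 + 1/1.05 + 1/1.74 + 1/2.74 + 1/5.00 = 2.376.
By the current-divider rule, I = I_0 · G_k/ΣG = 2.07 × 0.1196 = 0.2475 A.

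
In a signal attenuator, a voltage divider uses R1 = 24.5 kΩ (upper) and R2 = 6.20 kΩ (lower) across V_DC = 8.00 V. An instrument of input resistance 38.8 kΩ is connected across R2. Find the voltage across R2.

V_out ≈ 1.43 V

R2 ‖ R_L = (6.20 × 38.8)/(6.20 + 38.8) = 5.346 kΩ.
Then V_out = V_DC · R2'/(R1 + R2') = 8.00 × 5.346/29.85 = 1.433 V.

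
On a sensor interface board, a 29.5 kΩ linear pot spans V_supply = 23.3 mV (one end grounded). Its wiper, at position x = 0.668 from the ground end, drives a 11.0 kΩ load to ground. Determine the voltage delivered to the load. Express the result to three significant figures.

V_out ≈ 9.76 mV

Split the track: R_lower = x·R_p = 19.71 kΩ, R_upper = (1−x)·R_p = 9.794 kΩ.
Lower segment in parallel with the load: 19.71 ‖ 11.0 = 7.059 kΩ.
Loaded-divider output: V_out = 23.3 × 0.4189 = 9.760 mV.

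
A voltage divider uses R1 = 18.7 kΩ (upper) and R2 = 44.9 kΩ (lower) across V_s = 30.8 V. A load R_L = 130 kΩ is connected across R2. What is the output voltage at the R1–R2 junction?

First combine the lower leg with the load: R2 ‖ R_L = 33.37 kΩ.
Voltage divider with the loaded lower leg: V_out = 30.8 × 33.37/(18.7 + 33.37) = 30.8 × 0.6409 = 19.74 V.

V_out ≈ 19.7 V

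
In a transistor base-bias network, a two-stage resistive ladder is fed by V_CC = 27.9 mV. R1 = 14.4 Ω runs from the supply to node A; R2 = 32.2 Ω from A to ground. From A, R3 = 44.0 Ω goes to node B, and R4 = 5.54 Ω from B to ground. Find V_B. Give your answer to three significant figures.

The second stage (R3 + R4 = 49.54 Ω) loads node A in parallel with R2.
R2 ‖ (R3+R4) = 19.52 Ω.
First divider: V_A = V_CC · 19.52/(14.4 + 19.52) = 16.05 mV.
Then the unloaded second divider: V_B = V_A × R4/(R3+R4) = 16.05 × 0.1118 = 1.795 mV.

V_B ≈ 1.80 mV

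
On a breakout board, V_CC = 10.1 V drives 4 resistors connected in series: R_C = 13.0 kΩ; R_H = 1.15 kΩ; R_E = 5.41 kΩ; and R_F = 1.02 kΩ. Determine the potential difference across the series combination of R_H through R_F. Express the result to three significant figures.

V ≈ 3.72 V

ΣR = 13.0 + 1.15 + 5.41 + 1.02 = 20.58 kΩ.
R_{R_H..R_F} = 1.15 + 5.41 + 1.02 = 7.580 kΩ.
Voltage divider: V = V_CC · (7.580 / 20.58) = 10.1 × 0.3683 = 3.720 V.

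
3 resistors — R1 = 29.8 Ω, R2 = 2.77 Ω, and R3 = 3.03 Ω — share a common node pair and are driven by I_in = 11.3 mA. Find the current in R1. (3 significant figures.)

I ≈ 0.523 mA

Total conductance ΣG = 1/29.8 + 1/2.77 + 1/3.03 = 0.7246 (units of 1/Ω).
R1 takes the fraction G_k/ΣG = 0.03356/0.7246 = 0.04631, so I = 11.3 × 0.04631 = 0.5233 mA.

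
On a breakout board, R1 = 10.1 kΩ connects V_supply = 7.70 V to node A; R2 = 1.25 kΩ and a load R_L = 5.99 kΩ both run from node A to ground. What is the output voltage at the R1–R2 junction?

The load sits in parallel with R2, giving an effective lower resistance R2' = R2·R_L/(R2+R_L) = 1.034 kΩ.
Now apply the divider: V_out = 7.70 × 0.09288 = 0.7152 V.
(Unloaded it would be 0.848 V; the load pulls it down.)

V_out ≈ 0.715 V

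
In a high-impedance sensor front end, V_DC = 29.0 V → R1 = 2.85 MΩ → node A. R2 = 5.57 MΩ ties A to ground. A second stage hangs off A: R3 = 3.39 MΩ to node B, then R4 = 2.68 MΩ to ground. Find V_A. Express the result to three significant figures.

V_A ≈ 14.6 V

Node A sees R2 in parallel with the series input of stage 2, R3 + R4 = 6.070 MΩ.
Effective lower resistance at A: R2 ‖ 6.070 = 2.905 MΩ.
First divider: V_A = V_DC · 2.905/(2.85 + 2.905) = 14.64 V.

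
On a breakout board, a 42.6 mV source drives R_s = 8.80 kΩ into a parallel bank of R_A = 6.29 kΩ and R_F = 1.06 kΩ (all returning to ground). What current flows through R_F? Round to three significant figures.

I ≈ 3.76 µA

Equivalent of the parallel group: R_p = 0.9071 kΩ.
V_A = 42.6 × 0.9071/9.707 = 3.981 mV.
I(R_F) = V_A / R_F = 3.981/1.06 = 3.756 µA.
(Check via current divider: I_total = 4.389 µA; share G_k/ΣG = 0.8558 → same result.)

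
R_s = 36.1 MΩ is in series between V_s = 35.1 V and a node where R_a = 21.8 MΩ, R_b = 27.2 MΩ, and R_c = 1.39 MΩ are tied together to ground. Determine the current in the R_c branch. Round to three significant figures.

I ≈ 0.843 µA

Combine the parallel branches: R_p = (1/21.8 + 1/27.2 + 1/1.39)⁻¹ = 1.247 MΩ.
Node voltage V_A = V_s · R_p/(R_s + R_p) = 35.1 × 0.03338 = 1.172 V.
Branch current I = V_A/R_c = 1.172/1.39 = 0.8430 µA.
(Equivalently: I_total = 0.9398 µA, then current-divider fraction G_k/ΣG = 0.8970.)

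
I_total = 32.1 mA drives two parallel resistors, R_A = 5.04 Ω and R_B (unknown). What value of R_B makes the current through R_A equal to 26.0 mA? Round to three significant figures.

R_B ≈ 21.5 Ω

In a two-way split, I_A/I_total = R_B/(R_A + R_B).
26.0/32.1 = R_B/(R_A + R_B) → R_B = R_A · (0.8100)/(1 − 0.8100) = 5.04 × 4.262 = 21.48 Ω.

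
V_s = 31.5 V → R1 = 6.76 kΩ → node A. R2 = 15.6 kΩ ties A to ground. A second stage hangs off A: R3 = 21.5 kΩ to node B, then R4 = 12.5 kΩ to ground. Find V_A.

The second stage (R3 + R4 = 34.00 kΩ) loads node A in parallel with R2.
R2 ‖ (R3+R4) = 10.69 kΩ.
V_A = 31.5 × 10.69/(6.76 + 10.69) = 19.30 V.

V_A ≈ 19.3 V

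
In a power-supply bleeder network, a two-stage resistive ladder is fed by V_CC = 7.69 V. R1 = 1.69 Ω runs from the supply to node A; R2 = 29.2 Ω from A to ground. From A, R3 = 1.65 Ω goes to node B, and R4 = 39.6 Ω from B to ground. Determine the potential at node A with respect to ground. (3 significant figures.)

V_A ≈ 7.00 V

Node A sees R2 in parallel with the series input of stage 2, R3 + R4 = 41.25 Ω.
R2 ‖ (R3+R4) = 17.10 Ω.
V_A = 7.69 × 17.10/(1.69 + 17.10) = 6.998 V.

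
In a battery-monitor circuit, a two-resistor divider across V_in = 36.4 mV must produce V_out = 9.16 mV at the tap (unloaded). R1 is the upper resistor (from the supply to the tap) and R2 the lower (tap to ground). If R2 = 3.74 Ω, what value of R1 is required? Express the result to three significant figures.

The divider ratio is R2/(R1+R2) = 9.16/36.4 = 0.2516.
R1 = R2·(1/k − 1) = 3.74 × 2.974 = 11.12 Ω.

R1 ≈ 11.1 Ω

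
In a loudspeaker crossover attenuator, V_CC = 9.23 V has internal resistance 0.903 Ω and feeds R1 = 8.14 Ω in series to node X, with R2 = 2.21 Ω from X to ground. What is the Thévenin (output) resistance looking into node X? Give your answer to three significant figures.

R1' = 0.903 + 8.14 = 9.043 Ω (source resistance + R1).
Zeroing V_CC shorts the top of R1' to ground, so R_th = R1' ‖ R2 = 1.776 Ω.

R_th ≈ 1.78 Ω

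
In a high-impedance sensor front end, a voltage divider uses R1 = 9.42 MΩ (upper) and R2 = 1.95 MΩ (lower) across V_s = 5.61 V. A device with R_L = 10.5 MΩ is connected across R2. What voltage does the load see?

V_out ≈ 0.834 V

R2 ‖ R_L = (1.95 × 10.5)/(1.95 + 10.5) = 1.645 MΩ.
Then V_out = V_s · R2'/(R1 + R2') = 5.61 × 1.645/11.06 = 0.8338 V.
(Unloaded it would be 0.962 V; the load pulls it down.)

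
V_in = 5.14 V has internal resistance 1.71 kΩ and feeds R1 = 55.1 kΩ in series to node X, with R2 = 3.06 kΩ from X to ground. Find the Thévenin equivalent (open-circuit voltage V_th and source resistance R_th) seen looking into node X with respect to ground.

V_th ≈ 0.263 V, R_th ≈ 2.90 kΩ

R1' = 1.71 + 55.1 = 56.81 kΩ (source resistance + R1).
With X open, the divider is unloaded: V_th = 5.14 × 3.06/59.87 = 0.2627 V.
With V_in suppressed (replaced by a short), R_th = R1' ‖ R2 = (56.81 × 3.06)/(56.81 + 3.06) = 2.904 kΩ.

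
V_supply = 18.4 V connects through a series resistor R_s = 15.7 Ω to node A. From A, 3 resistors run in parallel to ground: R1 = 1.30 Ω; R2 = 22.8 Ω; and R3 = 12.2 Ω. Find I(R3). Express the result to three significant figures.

Combine the parallel branches: R_p = (1/1.30 + 1/22.8 + 1/12.2)⁻¹ = 1.117 Ω.
V_A = 18.4 × 1.117/16.82 = 1.222 V.
I(R3) = V_A / R3 = 1.222/12.2 = 0.1002 A.

I ≈ 0.100 A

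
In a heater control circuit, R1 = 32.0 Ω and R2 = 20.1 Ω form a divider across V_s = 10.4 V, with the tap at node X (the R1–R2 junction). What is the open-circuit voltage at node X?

V_th ≈ 4.01 V

With X open, the divider is unloaded: V_th = 10.4 × 20.1/52.10 = 4.012 V.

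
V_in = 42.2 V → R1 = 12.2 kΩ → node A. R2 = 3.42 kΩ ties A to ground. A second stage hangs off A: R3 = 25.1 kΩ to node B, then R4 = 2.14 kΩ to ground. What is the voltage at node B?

Node A sees R2 in parallel with the series input of stage 2, R3 + R4 = 27.24 kΩ.
Effective lower resistance at A: R2 ‖ 27.24 = 3.039 kΩ.
V_A = 42.2 × 3.039/(12.2 + 3.039) = 8.415 V.
Stage 2 is unloaded, so V_B = V_A · R4/(R3+R4) = 8.415 × 2.14/27.24 = 0.6611 V.

V_B ≈ 0.661 V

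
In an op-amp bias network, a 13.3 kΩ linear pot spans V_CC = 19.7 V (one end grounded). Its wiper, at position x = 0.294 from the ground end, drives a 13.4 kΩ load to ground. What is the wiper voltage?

V_out ≈ 4.80 V

Lower segment x·R_p = 3.910 kΩ; upper segment (1−x)·R_p = 9.390 kΩ.
(x·R_p) ‖ R_L = 3.027 kΩ.
V_out = 19.7 × 3.027/(9.390 + 3.027) = 4.802 V.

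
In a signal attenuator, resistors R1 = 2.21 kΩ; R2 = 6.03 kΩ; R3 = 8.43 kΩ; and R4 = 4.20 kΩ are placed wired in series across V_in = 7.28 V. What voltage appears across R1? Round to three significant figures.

ΣR = 2.21 + 6.03 + 8.43 + 4.20 = 20.87 kΩ.
Voltage divider: V = V_in · (2.210 / 20.87) = 7.28 × 0.1059 = 0.7709 V.

V ≈ 0.771 V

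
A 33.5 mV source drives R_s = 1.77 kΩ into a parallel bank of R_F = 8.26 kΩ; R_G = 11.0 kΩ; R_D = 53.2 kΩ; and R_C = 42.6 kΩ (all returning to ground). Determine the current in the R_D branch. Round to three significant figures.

Equivalent of the parallel group: R_p = 3.933 kΩ.
V_A = 33.5 × 3.933/5.703 = 23.10 mV.
I(R_D) = V_A / R_D = 23.10/53.2 = 0.4343 µA.

I ≈ 0.434 µA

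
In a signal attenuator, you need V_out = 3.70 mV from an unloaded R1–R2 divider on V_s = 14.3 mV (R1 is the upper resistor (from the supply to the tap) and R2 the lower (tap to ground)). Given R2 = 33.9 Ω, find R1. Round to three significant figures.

V_out/V_s = R2/(R1+R2) = 0.2587.
So R1 = R2 · (V_s/V_out − 1) = 33.9 × (14.3/3.70 − 1) = 33.9 × 2.865 = 97.12 Ω.

R1 ≈ 97.1 Ω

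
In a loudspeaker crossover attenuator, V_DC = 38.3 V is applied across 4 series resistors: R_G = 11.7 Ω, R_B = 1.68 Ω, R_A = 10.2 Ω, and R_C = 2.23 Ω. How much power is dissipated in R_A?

ΣR = 25.81 Ω → I = 38.3/25.81 = 1.484 A.
P = I²R = 2.202 × 10.2 = 22.46 W.

P ≈ 22.5 W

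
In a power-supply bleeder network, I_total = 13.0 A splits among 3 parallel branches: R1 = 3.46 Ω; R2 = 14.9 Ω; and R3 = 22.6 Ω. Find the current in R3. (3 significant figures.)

Conductances: ΣG = 1/3.46 + 1/14.9 + 1/22.6 = 0.4004 (1/Ω).
Current divider: I(R3) = I_total · G_k/ΣG = 13.0 × (0.04425/0.4004) = 13.0 × 0.1105 = 1.437 A.

I ≈ 1.44 A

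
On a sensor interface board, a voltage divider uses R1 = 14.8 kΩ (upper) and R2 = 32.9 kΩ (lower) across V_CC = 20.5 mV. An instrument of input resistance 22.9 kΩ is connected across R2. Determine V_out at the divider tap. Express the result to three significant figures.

V_out ≈ 9.78 mV

First combine the lower leg with the load: R2 ‖ R_L = 13.50 kΩ.
Now apply the divider: V_out = 20.5 × 0.4771 = 9.780 mV.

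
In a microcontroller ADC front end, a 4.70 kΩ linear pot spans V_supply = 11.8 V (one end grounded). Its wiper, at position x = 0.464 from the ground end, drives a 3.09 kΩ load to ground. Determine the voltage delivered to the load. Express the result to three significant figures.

V_out ≈ 3.97 V

Lower segment x·R_p = 2.181 kΩ; upper segment (1−x)·R_p = 2.519 kΩ.
(x·R_p) ‖ R_L = 1.278 kΩ.
Then V_out = V_supply · 1.278/(2.519 + 1.278) = 3.972 V.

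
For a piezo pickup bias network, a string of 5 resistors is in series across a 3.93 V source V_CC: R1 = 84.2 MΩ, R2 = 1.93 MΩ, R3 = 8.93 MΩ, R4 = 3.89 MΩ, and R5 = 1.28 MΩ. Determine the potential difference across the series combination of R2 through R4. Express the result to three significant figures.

V ≈ 0.578 V

Total series resistance ΣR = 84.2 + 1.93 + 8.93 + 3.89 + 1.28 = 100.2 MΩ.
R_{R2..R4} = 1.93 + 8.93 + 3.89 = 14.75 MΩ.
V = V_CC · R/ΣR = 3.93 × 0.1472 = 0.5783 V.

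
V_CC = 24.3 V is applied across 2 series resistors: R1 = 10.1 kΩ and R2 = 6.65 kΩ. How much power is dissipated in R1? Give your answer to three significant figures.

The common current is I = 24.3/16.75 = 1.451 mA.
V(R1) = I·R = 14.65 V; P = V·I = 14.65 × 1.451 = 21.26 mW.

P ≈ 21.3 mW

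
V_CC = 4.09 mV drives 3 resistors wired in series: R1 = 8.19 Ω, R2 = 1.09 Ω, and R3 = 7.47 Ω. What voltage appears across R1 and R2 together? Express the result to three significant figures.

Total series resistance ΣR = 8.19 + 1.09 + 7.47 = 16.75 Ω.
R_{R1..R2} = 8.19 + 1.09 = 9.280 Ω.
By the voltage-divider rule, V = 4.09 × 9.280/16.75 = 2.266 mV.

V ≈ 2.27 mV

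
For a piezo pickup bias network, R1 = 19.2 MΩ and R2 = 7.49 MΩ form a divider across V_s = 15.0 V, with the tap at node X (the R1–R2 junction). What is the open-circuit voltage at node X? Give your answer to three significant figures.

V_th ≈ 4.21 V

With X open, the divider is unloaded: V_th = 15.0 × 7.49/26.69 = 4.209 V.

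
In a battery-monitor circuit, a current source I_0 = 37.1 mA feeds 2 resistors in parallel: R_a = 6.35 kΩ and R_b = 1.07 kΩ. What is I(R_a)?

Two-branch current divider: I_k = I_0 · R_other/(R_1 + R_2).
I(R_a) = 37.1 × 1.07/(6.35 + 1.07) = 37.1 × 0.1442 = 5.350 mA.

I ≈ 5.35 mA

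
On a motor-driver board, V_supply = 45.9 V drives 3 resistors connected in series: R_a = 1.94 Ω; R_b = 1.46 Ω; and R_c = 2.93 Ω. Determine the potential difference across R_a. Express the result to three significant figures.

ΣR = 1.94 + 1.46 + 2.93 = 6.330 Ω.
V = V_supply · R/ΣR = 45.9 × 0.3065 = 14.07 V.

V ≈ 14.1 V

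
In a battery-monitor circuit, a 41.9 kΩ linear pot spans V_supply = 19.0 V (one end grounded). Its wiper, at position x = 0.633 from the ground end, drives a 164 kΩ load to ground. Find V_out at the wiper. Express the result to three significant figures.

Split the track: R_lower = x·R_p = 26.52 kΩ, R_upper = (1−x)·R_p = 15.38 kΩ.
R_L loads the lower segment: effective lower R = 22.83 kΩ.
Then V_out = V_supply · 22.83/(15.38 + 22.83) = 11.35 V.
(Unloaded: V_out = x·V_supply = 12.0 V.)

V_out ≈ 11.4 V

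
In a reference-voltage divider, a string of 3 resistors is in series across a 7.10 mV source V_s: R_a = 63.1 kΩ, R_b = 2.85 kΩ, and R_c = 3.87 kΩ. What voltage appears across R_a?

Series total: ΣR = 63.1 + 2.85 + 3.87 = 69.82 kΩ.
V = V_s · R/ΣR = 7.10 × 0.9038 = 6.417 mV.

V ≈ 6.42 mV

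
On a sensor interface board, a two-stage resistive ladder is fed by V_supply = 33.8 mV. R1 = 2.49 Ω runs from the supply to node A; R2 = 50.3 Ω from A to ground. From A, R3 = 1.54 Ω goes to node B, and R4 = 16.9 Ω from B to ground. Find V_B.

V_B ≈ 26.2 mV

Looking into the second stage from A: R3 + R4 = 18.44 Ω appears in parallel with R2.
R2 ‖ (R3+R4) = 13.49 Ω.
First divider: V_A = V_supply · 13.49/(2.49 + 13.49) = 28.53 mV.
V_B = V_A × 0.9165 = 26.15 mV.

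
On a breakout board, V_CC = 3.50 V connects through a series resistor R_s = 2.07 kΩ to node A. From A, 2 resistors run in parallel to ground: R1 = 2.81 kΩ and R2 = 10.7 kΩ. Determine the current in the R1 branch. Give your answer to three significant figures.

I ≈ 0.645 mA

Combine the parallel branches: R_p = (1/2.81 + 1/10.7)⁻¹ = 2.226 kΩ.
Node voltage V_A = V_CC · R_p/(R_s + R_p) = 3.50 × 0.5181 = 1.813 V.
I(R1) = V_A / R1 = 1.813/2.81 = 0.6453 mA.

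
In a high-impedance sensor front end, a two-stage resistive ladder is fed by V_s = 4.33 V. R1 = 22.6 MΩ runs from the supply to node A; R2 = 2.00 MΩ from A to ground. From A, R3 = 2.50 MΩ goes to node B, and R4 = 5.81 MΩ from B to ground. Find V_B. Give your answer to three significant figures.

Node A sees R2 in parallel with the series input of stage 2, R3 + R4 = 8.310 MΩ.
Effective lower resistance at A: R2 ‖ 8.310 = 1.612 MΩ.
First divider: V_A = V_s · 1.612/(22.6 + 1.612) = 0.2883 V.
Stage 2 is unloaded, so V_B = V_A · R4/(R3+R4) = 0.2883 × 5.81/8.310 = 0.2016 V.

V_B ≈ 0.202 V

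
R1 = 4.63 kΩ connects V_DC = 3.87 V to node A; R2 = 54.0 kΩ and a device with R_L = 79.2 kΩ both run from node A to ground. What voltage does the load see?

V_out ≈ 3.38 V

First combine the lower leg with the load: R2 ‖ R_L = 32.11 kΩ.
Voltage divider with the loaded lower leg: V_out = 3.87 × 32.11/(4.63 + 32.11) = 3.87 × 0.8740 = 3.382 V.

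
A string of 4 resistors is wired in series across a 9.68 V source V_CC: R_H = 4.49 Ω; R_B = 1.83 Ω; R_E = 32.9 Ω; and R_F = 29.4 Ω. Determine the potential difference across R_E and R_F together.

V ≈ 8.79 V

ΣR = 4.49 + 1.83 + 32.9 + 29.4 = 68.62 Ω.
R_{R_E..R_F} = 32.9 + 29.4 = 62.30 Ω.
V = V_CC · R/ΣR = 9.68 × 0.9079 = 8.788 V.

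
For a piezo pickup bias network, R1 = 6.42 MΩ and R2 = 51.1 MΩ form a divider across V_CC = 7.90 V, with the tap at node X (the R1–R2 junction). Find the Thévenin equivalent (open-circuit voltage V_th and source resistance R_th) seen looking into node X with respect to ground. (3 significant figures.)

With X open, the divider is unloaded: V_th = 7.90 × 51.1/57.52 = 7.018 V.
Zeroing V_CC shorts the top of R1 to ground, so R_th = R1 ‖ R2 = 5.703 MΩ.

V_th ≈ 7.02 V, R_th ≈ 5.70 MΩ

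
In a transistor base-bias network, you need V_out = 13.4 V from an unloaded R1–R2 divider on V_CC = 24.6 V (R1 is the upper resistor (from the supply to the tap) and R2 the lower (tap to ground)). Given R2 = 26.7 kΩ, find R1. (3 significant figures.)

Required fraction k = V_out/V_CC = 0.5447.
Rearranging, R1 = R2·(1−k)/k = 26.7 × 0.8358 = 22.32 kΩ.

R1 ≈ 22.3 kΩ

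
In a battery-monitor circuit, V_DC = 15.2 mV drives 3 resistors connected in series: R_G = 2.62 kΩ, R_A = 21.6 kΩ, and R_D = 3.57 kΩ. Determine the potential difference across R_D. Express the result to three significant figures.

V ≈ 1.95 mV

Series total: ΣR = 2.62 + 21.6 + 3.57 = 27.79 kΩ.
V = V_DC · R/ΣR = 15.2 × 0.1285 = 1.953 mV.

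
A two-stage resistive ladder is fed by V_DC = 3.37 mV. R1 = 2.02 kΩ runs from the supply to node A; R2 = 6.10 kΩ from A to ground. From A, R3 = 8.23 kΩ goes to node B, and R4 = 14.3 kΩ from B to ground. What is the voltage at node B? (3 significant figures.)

V_B ≈ 1.51 mV

Looking into the second stage from A: R3 + R4 = 22.53 kΩ appears in parallel with R2.
R2 ‖ (R3+R4) = 4.800 kΩ.
First divider: V_A = V_DC · 4.800/(2.02 + 4.800) = 2.372 mV.
Then the unloaded second divider: V_B = V_A × R4/(R3+R4) = 2.372 × 0.6347 = 1.505 mV.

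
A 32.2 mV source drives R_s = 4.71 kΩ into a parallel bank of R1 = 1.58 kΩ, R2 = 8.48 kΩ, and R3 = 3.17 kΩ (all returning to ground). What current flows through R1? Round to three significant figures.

I ≈ 3.38 µA

Combine the parallel branches: R_p = (1/1.58 + 1/8.48 + 1/3.17)⁻¹ = 0.9378 kΩ.
V_A = 32.2 × 0.9378/5.648 = 5.347 mV.
I(R1) = V_A / R1 = 5.347/1.58 = 3.384 µA.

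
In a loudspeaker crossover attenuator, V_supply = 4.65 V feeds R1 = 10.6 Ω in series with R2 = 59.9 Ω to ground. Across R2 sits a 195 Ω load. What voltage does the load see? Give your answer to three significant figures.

V_out ≈ 3.78 V

First combine the lower leg with the load: R2 ‖ R_L = 45.82 Ω.
Now apply the divider: V_out = 4.65 × 0.8121 = 3.776 V.
(Unloaded it would be 3.95 V; the load pulls it down.)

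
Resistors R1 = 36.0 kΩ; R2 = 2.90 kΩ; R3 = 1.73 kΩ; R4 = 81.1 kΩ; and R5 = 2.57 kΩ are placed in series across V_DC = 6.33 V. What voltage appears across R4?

V ≈ 4.13 V

ΣR = 36.0 + 2.90 + 1.73 + 81.1 + 2.57 = 124.3 kΩ.
Voltage divider: V = V_DC · (81.10 / 124.3) = 6.33 × 0.6525 = 4.130 V.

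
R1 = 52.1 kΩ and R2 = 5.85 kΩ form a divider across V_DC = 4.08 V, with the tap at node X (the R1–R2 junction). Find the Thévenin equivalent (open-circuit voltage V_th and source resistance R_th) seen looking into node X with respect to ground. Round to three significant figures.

V_th ≈ 0.412 V, R_th ≈ 5.26 kΩ

With X open, the divider is unloaded: V_th = 4.08 × 5.85/57.95 = 0.4119 V.
Zeroing V_DC shorts the top of R1 to ground, so R_th = R1 ‖ R2 = 5.259 kΩ.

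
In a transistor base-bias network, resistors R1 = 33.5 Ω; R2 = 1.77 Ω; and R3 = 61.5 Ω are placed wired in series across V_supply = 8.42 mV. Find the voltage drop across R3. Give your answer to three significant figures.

V ≈ 5.35 mV

Series total: ΣR = 33.5 + 1.77 + 61.5 = 96.77 Ω.
By the voltage-divider rule, V = 8.42 × 61.50/96.77 = 5.351 mV.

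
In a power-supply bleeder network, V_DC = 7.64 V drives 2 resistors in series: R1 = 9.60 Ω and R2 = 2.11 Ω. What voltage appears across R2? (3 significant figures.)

V ≈ 1.38 V

Series total: ΣR = 9.60 + 2.11 = 11.71 Ω.
Voltage divider: V = V_DC · (2.110 / 11.71) = 7.64 × 0.1802 = 1.377 V.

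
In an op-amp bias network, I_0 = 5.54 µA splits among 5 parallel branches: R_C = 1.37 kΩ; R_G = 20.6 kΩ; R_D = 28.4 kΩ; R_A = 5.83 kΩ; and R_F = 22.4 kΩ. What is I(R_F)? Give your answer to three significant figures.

I ≈ 0.240 µA

Conductances: ΣG = 1/1.37 + 1/20.6 + 1/28.4 + 1/5.83 + 1/22.4 = 1.030 (1/kΩ).
R_F takes the fraction G_k/ΣG = 0.04464/1.030 = 0.04335, so I = 5.54 × 0.04335 = 0.2402 µA.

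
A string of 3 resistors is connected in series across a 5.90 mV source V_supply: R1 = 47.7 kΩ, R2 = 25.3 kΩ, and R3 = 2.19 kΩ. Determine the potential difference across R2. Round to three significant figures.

Total series resistance ΣR = 47.7 + 25.3 + 2.19 = 75.19 kΩ.
Voltage divider: V = V_supply · (25.30 / 75.19) = 5.90 × 0.3365 = 1.985 mV.

V ≈ 1.99 mV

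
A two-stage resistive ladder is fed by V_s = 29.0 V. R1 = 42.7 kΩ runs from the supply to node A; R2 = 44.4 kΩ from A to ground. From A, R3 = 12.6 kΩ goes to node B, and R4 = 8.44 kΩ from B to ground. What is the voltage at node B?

Looking into the second stage from A: R3 + R4 = 21.04 kΩ appears in parallel with R2.
Effective lower resistance at A: R2 ‖ 21.04 = 14.28 kΩ.
First divider: V_A = V_s · 14.28/(42.7 + 14.28) = 7.266 V.
V_B = V_A × 0.4011 = 2.915 V.

V_B ≈ 2.91 V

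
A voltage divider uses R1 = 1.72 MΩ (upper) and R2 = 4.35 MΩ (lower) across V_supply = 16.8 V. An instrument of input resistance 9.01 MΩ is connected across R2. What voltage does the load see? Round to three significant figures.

First combine the lower leg with the load: R2 ‖ R_L = 2.934 MΩ.
Now apply the divider: V_out = 16.8 × 0.6304 = 10.59 V.
(Unloaded it would be 12.0 V; the load pulls it down.)

V_out ≈ 10.6 V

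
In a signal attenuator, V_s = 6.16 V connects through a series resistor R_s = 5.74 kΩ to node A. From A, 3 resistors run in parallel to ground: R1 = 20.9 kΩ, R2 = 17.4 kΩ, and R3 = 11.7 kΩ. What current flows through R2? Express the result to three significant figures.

Combine the parallel branches: R_p = (1/20.9 + 1/17.4 + 1/11.7)⁻¹ = 5.241 kΩ.
V_A = 6.16 × 5.241/10.98 = 2.940 V.
Branch current I = V_A/R2 = 2.940/17.4 = 0.1690 mA.
(Check via current divider: I_total = 0.5609 mA; share G_k/ΣG = 0.3012 → same result.)

I ≈ 0.169 mA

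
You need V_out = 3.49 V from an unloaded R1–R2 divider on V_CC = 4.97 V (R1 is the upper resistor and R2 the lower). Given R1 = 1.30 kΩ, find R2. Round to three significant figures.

R2 ≈ 3.07 kΩ

The divider ratio is R2/(R1+R2) = 3.49/4.97 = 0.7022.
R2 = R1 · 0.7022/(1 − 0.7022) = 3.066 kΩ.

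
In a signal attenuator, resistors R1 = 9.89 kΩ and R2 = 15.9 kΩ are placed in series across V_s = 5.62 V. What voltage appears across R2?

Series total: ΣR = 9.89 + 15.9 = 25.79 kΩ.
V = V_s · R/ΣR = 5.62 × 0.6165 = 3.465 V.

V ≈ 3.46 V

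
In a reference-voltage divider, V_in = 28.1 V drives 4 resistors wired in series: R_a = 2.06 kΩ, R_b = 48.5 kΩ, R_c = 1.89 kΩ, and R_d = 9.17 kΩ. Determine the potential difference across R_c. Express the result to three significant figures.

V ≈ 0.862 V

Total series resistance ΣR = 2.06 + 48.5 + 1.89 + 9.17 = 61.62 kΩ.
Voltage divider: V = V_in · (1.890 / 61.62) = 28.1 × 0.03067 = 0.8619 V.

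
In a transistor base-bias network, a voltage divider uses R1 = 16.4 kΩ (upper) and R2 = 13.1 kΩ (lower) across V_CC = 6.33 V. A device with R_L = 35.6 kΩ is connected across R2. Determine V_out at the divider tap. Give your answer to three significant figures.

V_out ≈ 2.33 V

R2 ‖ R_L = (13.1 × 35.6)/(13.1 + 35.6) = 9.576 kΩ.
Now apply the divider: V_out = 6.33 × 0.3687 = 2.334 V.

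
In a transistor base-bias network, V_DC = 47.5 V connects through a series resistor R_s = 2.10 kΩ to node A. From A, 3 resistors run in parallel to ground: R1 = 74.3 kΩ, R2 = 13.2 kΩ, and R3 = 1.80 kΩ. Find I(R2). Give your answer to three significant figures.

Combine the parallel branches: R_p = (1/74.3 + 1/13.2 + 1/1.80)⁻¹ = 1.551 kΩ.
V_A by voltage divider: V_A = 47.5 × 1.551/(2.10 + 1.551) = 20.18 V.
I(R2) = V_A / R2 = 20.18/13.2 = 1.529 mA.

I ≈ 1.53 mA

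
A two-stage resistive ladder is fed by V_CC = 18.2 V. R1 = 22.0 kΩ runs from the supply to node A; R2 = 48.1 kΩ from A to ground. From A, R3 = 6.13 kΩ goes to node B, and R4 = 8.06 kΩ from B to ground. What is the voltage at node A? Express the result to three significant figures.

V_A ≈ 6.05 V

The second stage (R3 + R4 = 14.19 kΩ) loads node A in parallel with R2.
Effective lower resistance at A: R2 ‖ 14.19 = 10.96 kΩ.
V_A = 18.2 × 10.96/(22.0 + 10.96) = 6.051 V.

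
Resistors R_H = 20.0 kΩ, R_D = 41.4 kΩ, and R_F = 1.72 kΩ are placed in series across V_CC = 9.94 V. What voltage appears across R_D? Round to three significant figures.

Series total: ΣR = 20.0 + 41.4 + 1.72 = 63.12 kΩ.
V = V_CC · R/ΣR = 9.94 × 0.6559 = 6.520 V.

V ≈ 6.52 V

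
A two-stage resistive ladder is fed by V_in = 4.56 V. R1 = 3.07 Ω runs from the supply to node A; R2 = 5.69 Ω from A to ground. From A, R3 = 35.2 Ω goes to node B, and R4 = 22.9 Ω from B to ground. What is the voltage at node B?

Looking into the second stage from A: R3 + R4 = 58.10 Ω appears in parallel with R2.
Effective lower resistance at A: R2 ‖ 58.10 = 5.182 Ω.
V_A = 4.56 × 5.182/(3.07 + 5.182) = 2.864 V.
Then the unloaded second divider: V_B = V_A × R4/(R3+R4) = 2.864 × 0.3941 = 1.129 V.

V_B ≈ 1.13 V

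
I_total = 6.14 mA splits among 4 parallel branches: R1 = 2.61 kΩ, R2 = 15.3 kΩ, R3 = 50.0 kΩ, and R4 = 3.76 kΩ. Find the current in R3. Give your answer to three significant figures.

ΣG = 1/2.61 + 1/15.3 + 1/50.0 + 1/3.76 = 0.7345.
Current divider: I(R3) = I_total · G_k/ΣG = 6.14 × (0.02000/0.7345) = 6.14 × 0.02723 = 0.1672 mA.

I ≈ 0.167 mA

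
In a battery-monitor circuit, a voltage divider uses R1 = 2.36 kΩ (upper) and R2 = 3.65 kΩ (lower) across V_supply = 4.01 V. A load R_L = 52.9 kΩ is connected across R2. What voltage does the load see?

The load sits in parallel with R2, giving an effective lower resistance R2' = R2·R_L/(R2+R_L) = 3.414 kΩ.
Then V_out = V_supply · R2'/(R1 + R2') = 4.01 × 3.414/5.774 = 2.371 V.

V_out ≈ 2.37 V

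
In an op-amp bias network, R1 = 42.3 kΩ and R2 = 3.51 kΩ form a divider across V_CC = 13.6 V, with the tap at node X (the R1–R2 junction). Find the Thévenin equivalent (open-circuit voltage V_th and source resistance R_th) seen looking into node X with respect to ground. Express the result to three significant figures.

With X open, the divider is unloaded: V_th = 13.6 × 3.51/45.81 = 1.042 V.
With V_CC suppressed (replaced by a short), R_th = R1 ‖ R2 = (42.30 × 3.51)/(42.30 + 3.51) = 3.241 kΩ.

V_th ≈ 1.04 V, R_th ≈ 3.24 kΩ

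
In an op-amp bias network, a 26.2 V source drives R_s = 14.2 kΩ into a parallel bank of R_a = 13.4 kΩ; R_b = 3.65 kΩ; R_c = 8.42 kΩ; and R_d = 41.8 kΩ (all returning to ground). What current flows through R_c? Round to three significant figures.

I ≈ 0.390 mA

Equivalent of the parallel group: R_p = 2.035 kΩ.
V_A = 26.2 × 2.035/16.24 = 3.285 V.
I(R_c) = V_A / R_c = 3.285/8.42 = 0.3901 mA.
(Check via current divider: I_total = 1.614 mA; share G_k/ΣG = 0.2417 → same result.)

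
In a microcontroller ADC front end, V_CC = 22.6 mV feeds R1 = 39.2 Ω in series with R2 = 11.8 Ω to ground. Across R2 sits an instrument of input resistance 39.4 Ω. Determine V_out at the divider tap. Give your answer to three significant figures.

First combine the lower leg with the load: R2 ‖ R_L = 9.080 Ω.
Voltage divider with the loaded lower leg: V_out = 22.6 × 9.080/(39.2 + 9.080) = 22.6 × 0.1881 = 4.251 mV.
(Unloaded it would be 5.23 mV; the load pulls it down.)

V_out ≈ 4.25 mV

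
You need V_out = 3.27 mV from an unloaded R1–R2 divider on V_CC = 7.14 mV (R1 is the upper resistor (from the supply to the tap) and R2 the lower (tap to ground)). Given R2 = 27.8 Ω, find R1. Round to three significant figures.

V_out/V_CC = R2/(R1+R2) = 0.4580.
So R1 = R2 · (V_CC/V_out − 1) = 27.8 × (7.14/3.27 − 1) = 27.8 × 1.183 = 32.90 Ω.

R1 ≈ 32.9 Ω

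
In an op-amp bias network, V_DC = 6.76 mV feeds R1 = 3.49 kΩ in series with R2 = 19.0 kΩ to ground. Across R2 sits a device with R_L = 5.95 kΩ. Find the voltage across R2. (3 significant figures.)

V_out ≈ 3.82 mV

R2 ‖ R_L = (19.0 × 5.95)/(19.0 + 5.95) = 4.531 kΩ.
Then V_out = V_DC · R2'/(R1 + R2') = 6.76 × 4.531/8.021 = 3.819 mV.
(Unloaded it would be 5.71 mV; the load pulls it down.)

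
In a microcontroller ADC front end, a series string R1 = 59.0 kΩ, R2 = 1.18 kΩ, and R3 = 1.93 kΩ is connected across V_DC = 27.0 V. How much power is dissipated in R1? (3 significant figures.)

P ≈ 11.1 mW

The common current is I = 27.0/62.11 = 0.4347 mA.
V(R1) = I·R = 25.65 V; P = V·I = 25.65 × 0.4347 = 11.15 mW.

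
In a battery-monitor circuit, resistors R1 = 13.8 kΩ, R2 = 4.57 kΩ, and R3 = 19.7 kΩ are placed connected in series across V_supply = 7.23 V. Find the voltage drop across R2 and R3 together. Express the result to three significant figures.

ΣR = 13.8 + 4.57 + 19.7 = 38.07 kΩ.
R_{R2..R3} = 4.57 + 19.7 = 24.27 kΩ.
V = V_supply · R/ΣR = 7.23 × 0.6375 = 4.609 V.

V ≈ 4.61 V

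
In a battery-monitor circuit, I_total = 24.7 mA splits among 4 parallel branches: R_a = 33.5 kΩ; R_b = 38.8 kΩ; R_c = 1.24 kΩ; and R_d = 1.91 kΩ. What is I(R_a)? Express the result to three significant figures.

I ≈ 0.532 mA

Total conductance ΣG = 1/33.5 + 1/38.8 + 1/1.24 + 1/1.91 = 1.386 (units of 1/kΩ).
Current divider: I(R_a) = I_total · G_k/ΣG = 24.7 × (0.02985/1.386) = 24.7 × 0.02154 = 0.5321 mA.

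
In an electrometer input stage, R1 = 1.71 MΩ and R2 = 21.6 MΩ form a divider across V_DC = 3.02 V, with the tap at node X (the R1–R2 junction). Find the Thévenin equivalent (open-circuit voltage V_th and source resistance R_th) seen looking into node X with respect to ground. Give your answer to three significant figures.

V_th ≈ 2.80 V, R_th ≈ 1.58 MΩ

V_th is the unloaded tap voltage: V_DC · R2/(R1+R2) = 3.02 × 0.9266 = 2.798 V.
Zeroing V_DC shorts the top of R1 to ground, so R_th = R1 ‖ R2 = 1.585 MΩ.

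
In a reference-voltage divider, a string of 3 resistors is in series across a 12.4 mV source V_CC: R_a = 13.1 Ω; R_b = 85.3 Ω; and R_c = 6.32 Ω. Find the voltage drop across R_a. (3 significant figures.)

V ≈ 1.55 mV

ΣR = 13.1 + 85.3 + 6.32 = 104.7 Ω.
By the voltage-divider rule, V = 12.4 × 13.10/104.7 = 1.551 mV.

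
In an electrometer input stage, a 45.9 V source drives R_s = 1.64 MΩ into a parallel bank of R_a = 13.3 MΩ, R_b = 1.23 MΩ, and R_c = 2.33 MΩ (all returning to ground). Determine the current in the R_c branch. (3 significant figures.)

I ≈ 6.23 µA

Equivalent of the parallel group: R_p = 0.7591 MΩ.
Node voltage V_A = V_supply · R_p/(R_s + R_p) = 45.9 × 0.3164 = 14.52 V.
I(R_c) = V_A / R_c = 14.52/2.33 = 6.233 µA.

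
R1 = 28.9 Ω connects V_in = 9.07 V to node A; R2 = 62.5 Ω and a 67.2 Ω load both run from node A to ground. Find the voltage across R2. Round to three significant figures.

First combine the lower leg with the load: R2 ‖ R_L = 32.38 Ω.
Now apply the divider: V_out = 9.07 × 0.5284 = 4.793 V.

V_out ≈ 4.79 V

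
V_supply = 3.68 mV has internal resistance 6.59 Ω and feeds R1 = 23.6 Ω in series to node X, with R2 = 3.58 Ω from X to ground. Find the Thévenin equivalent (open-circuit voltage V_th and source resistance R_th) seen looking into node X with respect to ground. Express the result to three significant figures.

V_th ≈ 0.390 mV, R_th ≈ 3.20 Ω

R1' = 6.59 + 23.6 = 30.19 Ω (source resistance + R1).
With X open, the divider is unloaded: V_th = 3.68 × 3.58/33.77 = 0.3901 mV.
Looking into X with the source shorted: R_th = R1'·R2/(R1'+R2) = 30.19 × 3.58/33.77 = 3.200 Ω.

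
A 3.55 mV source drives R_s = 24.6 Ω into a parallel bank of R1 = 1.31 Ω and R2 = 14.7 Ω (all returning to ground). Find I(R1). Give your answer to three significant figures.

I ≈ 0.126 mA

Equivalent of the parallel group: R_p = 1.203 Ω.
V_A by voltage divider: V_A = 3.55 × 1.203/(24.6 + 1.203) = 0.1655 mV.
I(R1) = V_A / R1 = 0.1655/1.31 = 0.1263 mA.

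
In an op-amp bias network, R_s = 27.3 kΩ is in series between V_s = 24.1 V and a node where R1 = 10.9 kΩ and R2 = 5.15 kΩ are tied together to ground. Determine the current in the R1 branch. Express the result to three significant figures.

Equivalent of the parallel group: R_p = 3.498 kΩ.
Node voltage V_A = V_s · R_p/(R_s + R_p) = 24.1 × 0.1136 = 2.737 V.
Branch current I = V_A/R1 = 2.737/10.9 = 0.2511 mA.
(Equivalently: I_total = 0.7825 mA, then current-divider fraction G_k/ΣG = 0.3209.)

I ≈ 0.251 mA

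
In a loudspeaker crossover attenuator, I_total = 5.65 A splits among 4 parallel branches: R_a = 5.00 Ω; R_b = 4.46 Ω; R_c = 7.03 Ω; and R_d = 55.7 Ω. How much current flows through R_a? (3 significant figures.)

ΣG = 1/5.00 + 1/4.46 + 1/7.03 + 1/55.7 = 0.5844.
Current divider: I(R_a) = I_total · G_k/ΣG = 5.65 × (0.2000/0.5844) = 5.65 × 0.3422 = 1.934 A.

I ≈ 1.93 A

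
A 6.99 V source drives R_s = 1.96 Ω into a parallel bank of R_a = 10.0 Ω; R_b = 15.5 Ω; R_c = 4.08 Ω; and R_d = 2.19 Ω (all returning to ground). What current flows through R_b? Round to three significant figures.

Parallel bank: R_p = 1/(1/10.0 + 1/15.5 + 1/4.08 + 1/2.19) = 1.154 Ω.
Node voltage V_A = V_DC · R_p/(R_s + R_p) = 6.99 × 0.3707 = 2.591 V.
I(R_b) = V_A / R_b = 2.591/15.5 = 0.1672 A.

I ≈ 0.167 A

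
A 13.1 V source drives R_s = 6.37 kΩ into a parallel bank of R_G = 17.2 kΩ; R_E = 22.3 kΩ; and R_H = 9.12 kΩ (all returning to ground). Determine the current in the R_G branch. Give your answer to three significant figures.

Parallel bank: R_p = 1/(1/17.2 + 1/22.3 + 1/9.12) = 4.703 kΩ.
V_A = 13.1 × 4.703/11.07 = 5.564 V.
I(R_G) = V_A / R_G = 5.564/17.2 = 0.3235 mA.

I ≈ 0.323 mA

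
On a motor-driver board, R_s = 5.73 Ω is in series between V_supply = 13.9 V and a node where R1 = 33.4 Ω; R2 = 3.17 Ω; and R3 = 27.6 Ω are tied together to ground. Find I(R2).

I ≈ 1.38 A

Parallel bank: R_p = 1/(1/33.4 + 1/3.17 + 1/27.6) = 2.620 Ω.
V_A = 13.9 × 2.620/8.350 = 4.362 V.
Branch current I = V_A/R2 = 4.362/3.17 = 1.376 A.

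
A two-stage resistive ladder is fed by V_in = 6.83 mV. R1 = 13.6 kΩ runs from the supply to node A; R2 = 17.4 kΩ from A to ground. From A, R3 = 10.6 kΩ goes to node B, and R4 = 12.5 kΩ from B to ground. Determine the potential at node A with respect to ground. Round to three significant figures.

V_A ≈ 2.88 mV

Looking into the second stage from A: R3 + R4 = 23.10 kΩ appears in parallel with R2.
R2 ‖ (R3+R4) = 9.924 kΩ.
First divider: V_A = V_in · 9.924/(13.6 + 9.924) = 2.881 mV.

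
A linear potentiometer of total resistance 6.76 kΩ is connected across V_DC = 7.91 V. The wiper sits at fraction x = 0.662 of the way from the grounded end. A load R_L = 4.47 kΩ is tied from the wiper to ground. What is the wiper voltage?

Split the track: R_lower = x·R_p = 4.475 kΩ, R_upper = (1−x)·R_p = 2.285 kΩ.
(x·R_p) ‖ R_L = 2.236 kΩ.
Loaded-divider output: V_out = 7.91 × 0.4946 = 3.912 V.
(Unloaded: V_out = x·V_DC = 5.24 V.)

V_out ≈ 3.91 V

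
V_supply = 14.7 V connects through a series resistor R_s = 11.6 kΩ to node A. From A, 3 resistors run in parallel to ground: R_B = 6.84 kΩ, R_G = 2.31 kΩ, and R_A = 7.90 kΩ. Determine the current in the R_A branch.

I ≈ 0.203 mA

Combine the parallel branches: R_p = (1/6.84 + 1/2.31 + 1/7.90)⁻¹ = 1.417 kΩ.
V_A by voltage divider: V_A = 14.7 × 1.417/(11.6 + 1.417) = 1.600 V.
I(R_A) = V_A / R_A = 1.600/7.90 = 0.2026 mA.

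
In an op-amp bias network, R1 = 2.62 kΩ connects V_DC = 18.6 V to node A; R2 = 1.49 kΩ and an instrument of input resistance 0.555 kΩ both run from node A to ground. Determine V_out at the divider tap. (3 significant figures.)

V_out ≈ 2.49 V

The load sits in parallel with R2, giving an effective lower resistance R2' = R2·R_L/(R2+R_L) = 0.4044 kΩ.
Now apply the divider: V_out = 18.6 × 0.1337 = 2.487 V.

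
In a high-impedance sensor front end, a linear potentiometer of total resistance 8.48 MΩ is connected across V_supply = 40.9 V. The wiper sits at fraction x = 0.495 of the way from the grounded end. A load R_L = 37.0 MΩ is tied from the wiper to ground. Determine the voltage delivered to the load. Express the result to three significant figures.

V_out ≈ 19.1 V

The pot divides into 4.282 MΩ above the wiper and 4.198 MΩ below.
Lower segment in parallel with the load: 4.198 ‖ 37.0 = 3.770 MΩ.
Then V_out = V_supply · 3.770/(4.282 + 3.770) = 19.15 V.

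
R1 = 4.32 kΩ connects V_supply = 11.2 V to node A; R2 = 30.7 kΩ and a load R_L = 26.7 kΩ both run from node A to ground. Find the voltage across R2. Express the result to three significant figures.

V_out ≈ 8.60 V

The load sits in parallel with R2, giving an effective lower resistance R2' = R2·R_L/(R2+R_L) = 14.28 kΩ.
Voltage divider with the loaded lower leg: V_out = 11.2 × 14.28/(4.32 + 14.28) = 11.2 × 0.7677 = 8.599 V.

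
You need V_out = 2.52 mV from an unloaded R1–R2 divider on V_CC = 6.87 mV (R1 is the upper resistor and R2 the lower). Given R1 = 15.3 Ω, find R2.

The divider ratio is R2/(R1+R2) = 2.52/6.87 = 0.3668.
So R2 = R1 · V_out/(V_CC − V_out) = 15.3 × 2.52/(6.87 − 2.52) = 15.3 × 0.5793 = 8.863 Ω.

R2 ≈ 8.86 Ω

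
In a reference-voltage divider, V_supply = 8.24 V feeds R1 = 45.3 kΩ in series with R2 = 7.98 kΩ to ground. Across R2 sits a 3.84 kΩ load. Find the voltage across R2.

V_out ≈ 0.446 V

The load sits in parallel with R2, giving an effective lower resistance R2' = R2·R_L/(R2+R_L) = 2.592 kΩ.
Then V_out = V_supply · R2'/(R1 + R2') = 8.24 × 2.592/47.89 = 0.4460 V.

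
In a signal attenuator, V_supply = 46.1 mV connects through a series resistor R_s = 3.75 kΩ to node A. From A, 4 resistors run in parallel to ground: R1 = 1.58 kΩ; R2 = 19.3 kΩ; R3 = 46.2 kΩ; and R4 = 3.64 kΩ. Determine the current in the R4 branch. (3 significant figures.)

Equivalent of the parallel group: R_p = 1.019 kΩ.
V_A = 46.1 × 1.019/4.769 = 9.852 mV.
I(R4) = V_A / R4 = 9.852/3.64 = 2.707 µA.

I ≈ 2.71 µA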